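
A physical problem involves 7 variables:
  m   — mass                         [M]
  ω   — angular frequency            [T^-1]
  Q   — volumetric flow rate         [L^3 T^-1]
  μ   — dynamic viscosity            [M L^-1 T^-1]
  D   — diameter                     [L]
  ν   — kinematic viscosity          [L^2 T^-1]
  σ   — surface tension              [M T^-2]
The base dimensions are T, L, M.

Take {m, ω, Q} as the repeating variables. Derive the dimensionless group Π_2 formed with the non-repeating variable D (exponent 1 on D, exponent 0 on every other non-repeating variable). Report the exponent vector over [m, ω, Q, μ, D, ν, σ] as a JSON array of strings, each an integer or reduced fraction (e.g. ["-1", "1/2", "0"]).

Write exponents as rows T,L,M / cols m,ω,Q,μ,D,ν,σ:
  T: [ 0 -1 -1 -1  0 -1 -2]
  L: [ 0  0  3 -1  1  2  0]
  M: [ 1  0  0  1  0  0  1]
Echelon form has 3 nonzero rows (pivots: m,ω,Q)
Pivot set = {m,ω,Q}, free = {μ,D,ν,σ}
RREF:
  r0: [   1    0    0    1    0    0    1]
  r1: [   0    1    0  4/3 -1/3  1/3    2]
  r2: [   0    0    1 -1/3  1/3  2/3    0]
Fix exponent of D at 1, μ at 0, ν at 0, σ at 0; solve each RREF row for its pivot's exponent:
  r0: exp(m) + (0)·1 = 0 ⇒ exp(m) = 0
  r1: exp(ω) + (-1/3)·1 = 0 ⇒ exp(ω) = 1/3
  r2: exp(Q) + (1/3)·1 = 0 ⇒ exp(Q) = -1/3
Π_2 = ω^(1/3) · Q^(-1/3) · D

["0", "1/3", "-1/3", "0", "1", "0", "0"]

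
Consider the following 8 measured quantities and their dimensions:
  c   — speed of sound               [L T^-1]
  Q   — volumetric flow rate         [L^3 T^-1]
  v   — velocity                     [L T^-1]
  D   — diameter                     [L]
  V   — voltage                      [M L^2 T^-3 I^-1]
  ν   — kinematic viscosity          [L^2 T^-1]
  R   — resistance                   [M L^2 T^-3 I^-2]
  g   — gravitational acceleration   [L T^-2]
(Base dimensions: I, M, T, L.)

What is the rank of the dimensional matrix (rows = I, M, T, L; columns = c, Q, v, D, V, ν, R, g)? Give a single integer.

Write exponents as rows I,M,T,L / cols c,Q,v,D,V,ν,R,g:
  I: [ 0  0  0  0 -1  0 -2  0]
  M: [ 0  0  0  0  1  0  1  0]
  T: [-1 -1 -1  0 -3 -1 -3 -2]
  L: [ 1  3  1  1  2  2  2  1]
Row reduction gives pivot columns c,Q,V,R; rank = 4

4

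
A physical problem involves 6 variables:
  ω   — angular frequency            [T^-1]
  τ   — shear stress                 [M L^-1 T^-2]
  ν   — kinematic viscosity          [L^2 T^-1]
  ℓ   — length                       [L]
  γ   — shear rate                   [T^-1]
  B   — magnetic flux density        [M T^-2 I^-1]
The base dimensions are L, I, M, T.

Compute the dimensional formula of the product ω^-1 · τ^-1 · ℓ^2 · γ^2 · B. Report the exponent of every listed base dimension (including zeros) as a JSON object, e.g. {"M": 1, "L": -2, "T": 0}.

{"L": 3, "I": -1, "M": 0, "T": -1}

Dimensional matrix (L×I×M×T by ω×τ×ν×ℓ×γ×B):
  L: [ 0 -1  2  1  0  0]
  I: [ 0  0  0  0  0 -1]
  M: [ 0  1  0  0  0  1]
  T: [-1 -2 -1  0 -1 -2]
  [L]: (-1)·0+(-1)·-1+(2)·1+(2)·0+(1)·0 = 3
  [I]: (-1)·0+(-1)·0+(2)·0+(2)·0+(1)·-1 = -1
  [M]: (-1)·0+(-1)·1+(2)·0+(2)·0+(1)·1 = 0
  [T]: (-1)·-1+(-1)·-2+(2)·0+(2)·-1+(1)·-2 = -1
⇒ L^3 I^-1 T^-1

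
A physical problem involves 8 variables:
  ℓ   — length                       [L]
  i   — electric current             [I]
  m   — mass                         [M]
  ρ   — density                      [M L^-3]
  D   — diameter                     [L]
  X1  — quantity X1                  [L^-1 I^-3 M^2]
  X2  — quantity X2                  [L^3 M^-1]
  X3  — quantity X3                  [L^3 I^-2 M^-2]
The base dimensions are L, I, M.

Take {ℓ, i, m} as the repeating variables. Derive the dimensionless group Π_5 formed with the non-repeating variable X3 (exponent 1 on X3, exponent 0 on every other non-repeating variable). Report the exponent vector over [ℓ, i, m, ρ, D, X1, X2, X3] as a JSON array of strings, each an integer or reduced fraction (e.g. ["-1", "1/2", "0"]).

["-3", "2", "2", "0", "0", "0", "0", "1"]

Write exponents as rows L,I,M / cols ℓ,i,m,ρ,D,X1,X2,X3:
  L: [ 1  0  0 -3  1 -1  3  3]
  I: [ 0  1  0  0  0 -3  0 -2]
  M: [ 0  0  1  1  0  2 -1 -2]
Echelon form has 3 nonzero rows (pivots: ℓ,i,m)
Pivot set = {ℓ,i,m}, free = {ρ,D,X1,X2,X3}
RREF:
  r0: [   1    0    0   -3    1   -1    3    3]
  r1: [   0    1    0    0    0   -3    0   -2]
  r2: [   0    0    1    1    0    2   -1   -2]
Fix exponent of X3 at 1, ρ at 0, D at 0, X1 at 0, X2 at 0; solve each RREF row for its pivot's exponent:
  r0: exp(ℓ) + (3)·1 = 0 ⇒ exp(ℓ) = -3
  r1: exp(i) + (-2)·1 = 0 ⇒ exp(i) = 2
  r2: exp(m) + (-2)·1 = 0 ⇒ exp(m) = 2
Π_5 = ℓ^-3 · i^2 · m^2 · X3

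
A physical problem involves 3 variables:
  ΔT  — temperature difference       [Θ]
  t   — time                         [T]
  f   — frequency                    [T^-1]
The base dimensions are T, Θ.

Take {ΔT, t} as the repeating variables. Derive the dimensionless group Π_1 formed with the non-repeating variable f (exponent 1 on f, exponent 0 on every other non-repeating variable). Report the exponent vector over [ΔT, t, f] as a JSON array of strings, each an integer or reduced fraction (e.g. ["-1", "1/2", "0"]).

Dimensional matrix (T×Θ by ΔT×t×f):
  T: [ 0  1 -1]
  Θ: [ 1  0  0]
RREF → pivots at {ΔT,t} ⇒ r = 2
Repeat: ΔT,t; free: f
RREF:
  r0: [   1    0    0]
  r1: [   0    1   -1]
Fix exponent of f at 1; solve each RREF row for its pivot's exponent:
  r0: exp(ΔT) + (0)·1 = 0 ⇒ exp(ΔT) = 0
  r1: exp(t) + (-1)·1 = 0 ⇒ exp(t) = 1
Π_1 = t · f

["0", "1", "1"]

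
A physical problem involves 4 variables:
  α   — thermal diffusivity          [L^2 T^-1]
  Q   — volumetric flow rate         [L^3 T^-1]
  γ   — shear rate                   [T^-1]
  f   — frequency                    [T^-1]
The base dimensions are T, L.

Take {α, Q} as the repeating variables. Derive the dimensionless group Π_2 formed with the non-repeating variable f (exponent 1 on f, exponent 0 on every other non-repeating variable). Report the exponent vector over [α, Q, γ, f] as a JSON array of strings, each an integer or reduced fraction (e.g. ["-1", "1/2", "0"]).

Write exponents as rows T,L / cols α,Q,γ,f:
  T: [-1 -1 -1 -1]
  L: [ 2  3  0  0]
Echelon form has 2 nonzero rows (pivots: α,Q)
Pivot set = {α,Q}, free = {γ,f}
RREF:
  r0: [   1    0    3    3]
  r1: [   0    1   -2   -2]
Fix exponent of f at 1, γ at 0; solve each RREF row for its pivot's exponent:
  r0: exp(α) + (3)·1 = 0 ⇒ exp(α) = -3
  r1: exp(Q) + (-2)·1 = 0 ⇒ exp(Q) = 2
Π_2 = α^-3 · Q^2 · f

["-3", "2", "0", "1"]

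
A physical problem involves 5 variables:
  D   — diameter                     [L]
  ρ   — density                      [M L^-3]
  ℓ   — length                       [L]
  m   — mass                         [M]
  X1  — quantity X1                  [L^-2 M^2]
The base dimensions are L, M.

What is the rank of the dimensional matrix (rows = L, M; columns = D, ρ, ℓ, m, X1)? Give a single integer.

2

Write exponents as rows L,M / cols D,ρ,ℓ,m,X1:
  L: [ 1 -3  1  0 -2]
  M: [ 0  1  0  1  2]
Row reduction gives pivot columns D,ρ; rank = 2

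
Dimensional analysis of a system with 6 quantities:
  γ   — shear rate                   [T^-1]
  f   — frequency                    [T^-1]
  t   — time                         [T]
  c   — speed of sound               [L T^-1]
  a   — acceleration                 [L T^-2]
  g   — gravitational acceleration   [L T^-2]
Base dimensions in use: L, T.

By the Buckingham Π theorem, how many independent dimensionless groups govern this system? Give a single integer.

Dimensional matrix (L×T by γ×f×t×c×a×g):
  L: [ 0  0  0  1  1  1]
  T: [-1 -1  1 -1 -2 -2]
Echelon form has 2 nonzero rows (pivots: γ,c)
n=6, r=2 ⇒ 4 dimensionless groups

4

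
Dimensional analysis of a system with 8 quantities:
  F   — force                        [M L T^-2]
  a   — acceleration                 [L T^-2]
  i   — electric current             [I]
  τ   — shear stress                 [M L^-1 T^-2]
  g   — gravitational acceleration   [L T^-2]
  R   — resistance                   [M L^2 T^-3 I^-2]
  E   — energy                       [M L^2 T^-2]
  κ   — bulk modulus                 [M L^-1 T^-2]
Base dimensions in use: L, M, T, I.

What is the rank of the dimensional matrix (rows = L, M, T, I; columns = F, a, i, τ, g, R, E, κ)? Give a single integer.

4

Write exponents as rows L,M,T,I / cols F,a,i,τ,g,R,E,κ:
  L: [ 1  1  0 -1  1  2  2 -1]
  M: [ 1  0  0  1  0  1  1  1]
  T: [-2 -2  0 -2 -2 -3 -2 -2]
  I: [ 0  0  1  0  0 -2  0  0]
Echelon form has 4 nonzero rows (pivots: F,a,i,τ)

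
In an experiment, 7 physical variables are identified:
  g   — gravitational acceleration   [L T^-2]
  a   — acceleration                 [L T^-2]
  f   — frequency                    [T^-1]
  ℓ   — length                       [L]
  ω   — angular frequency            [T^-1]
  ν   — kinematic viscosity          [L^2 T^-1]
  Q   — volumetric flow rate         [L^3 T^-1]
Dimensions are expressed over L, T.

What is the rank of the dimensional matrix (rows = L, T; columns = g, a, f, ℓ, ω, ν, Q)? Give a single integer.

2

Dimensional matrix (L×T by g×a×f×ℓ×ω×ν×Q):
  L: [ 1  1  0  1  0  2  3]
  T: [-2 -2 -1  0 -1 -1 -1]
Echelon form has 2 nonzero rows (pivots: g,f)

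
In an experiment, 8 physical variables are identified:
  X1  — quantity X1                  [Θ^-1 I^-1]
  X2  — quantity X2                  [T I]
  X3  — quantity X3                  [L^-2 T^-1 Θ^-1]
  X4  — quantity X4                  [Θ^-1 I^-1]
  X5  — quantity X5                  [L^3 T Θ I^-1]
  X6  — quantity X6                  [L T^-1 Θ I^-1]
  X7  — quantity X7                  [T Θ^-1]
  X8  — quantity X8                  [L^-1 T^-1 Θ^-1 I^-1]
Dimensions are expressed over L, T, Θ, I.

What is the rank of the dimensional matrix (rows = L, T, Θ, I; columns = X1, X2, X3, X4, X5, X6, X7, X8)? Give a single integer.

Dimensional matrix (L×T×Θ×I by X1×X2×X3×X4×X5×X6×X7×X8):
  L: [ 0  0 -2  0  3  1  0 -1]
  T: [ 0  1 -1  0  1 -1  1 -1]
  Θ: [-1  0 -1 -1  1  1 -1 -1]
  I: [-1  1  0 -1 -1 -1  0 -1]
Echelon form has 3 nonzero rows (pivots: X1,X2,X3)

3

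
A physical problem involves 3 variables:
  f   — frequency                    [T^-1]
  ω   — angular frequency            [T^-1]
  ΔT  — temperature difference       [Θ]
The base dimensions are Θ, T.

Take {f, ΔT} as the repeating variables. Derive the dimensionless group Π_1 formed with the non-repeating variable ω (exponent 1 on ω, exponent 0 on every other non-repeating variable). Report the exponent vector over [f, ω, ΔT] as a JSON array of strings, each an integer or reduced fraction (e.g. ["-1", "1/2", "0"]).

Exponent matrix [Θ,T] × [f,ω,ΔT]:
  Θ: [ 0  0  1]
  T: [-1 -1  0]
RREF → pivots at {f,ΔT} ⇒ r = 2
Repeat: f,ΔT; free: ω
RREF:
  r0: [   1    1    0]
  r1: [   0    0    1]
Fix exponent of ω at 1; solve each RREF row for its pivot's exponent:
  r0: exp(f) + (1)·1 = 0 ⇒ exp(f) = -1
  r1: exp(ΔT) + (0)·1 = 0 ⇒ exp(ΔT) = 0
Π_1 = f^-1 · ω

["-1", "1", "0"]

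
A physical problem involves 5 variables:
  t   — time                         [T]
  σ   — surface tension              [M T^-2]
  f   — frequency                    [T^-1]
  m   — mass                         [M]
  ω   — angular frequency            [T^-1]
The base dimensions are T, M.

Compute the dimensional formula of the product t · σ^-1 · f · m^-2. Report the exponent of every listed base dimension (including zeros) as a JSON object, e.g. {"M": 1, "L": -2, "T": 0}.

{"T": 2, "M": -3}

Exponent matrix [T,M] × [t,σ,f,m,ω]:
  T: [ 1 -2 -1  0 -1]
  M: [ 0  1  0  1  0]
  [T]: (1)·1+(-1)·-2+(1)·-1+(-2)·0 = 2
  [M]: (1)·0+(-1)·1+(1)·0+(-2)·1 = -3
⇒ T^2 M^-3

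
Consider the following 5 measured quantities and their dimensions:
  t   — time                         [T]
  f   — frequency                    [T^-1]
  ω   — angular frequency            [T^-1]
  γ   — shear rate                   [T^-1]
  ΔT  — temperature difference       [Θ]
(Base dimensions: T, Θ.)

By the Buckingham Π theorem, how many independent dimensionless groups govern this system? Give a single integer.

Write exponents as rows T,Θ / cols t,f,ω,γ,ΔT:
  T: [ 1 -1 -1 -1  0]
  Θ: [ 0  0  0  0  1]
Row reduction gives pivot columns t,ΔT; rank = 2
n=5, r=2 ⇒ 3 dimensionless groups

3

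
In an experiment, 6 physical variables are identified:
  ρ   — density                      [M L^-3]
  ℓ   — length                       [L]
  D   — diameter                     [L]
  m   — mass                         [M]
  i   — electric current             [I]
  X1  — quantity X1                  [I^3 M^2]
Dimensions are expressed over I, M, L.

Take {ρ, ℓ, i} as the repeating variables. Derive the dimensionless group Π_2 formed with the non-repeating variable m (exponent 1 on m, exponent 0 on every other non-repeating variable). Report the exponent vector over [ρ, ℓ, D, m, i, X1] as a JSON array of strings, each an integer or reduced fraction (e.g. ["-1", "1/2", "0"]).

["-1", "-3", "0", "1", "0", "0"]

Write exponents as rows I,M,L / cols ρ,ℓ,D,m,i,X1:
  I: [ 0  0  0  0  1  3]
  M: [ 1  0  0  1  0  2]
  L: [-3  1  1  0  0  0]
Echelon form has 3 nonzero rows (pivots: ρ,ℓ,i)
Pivot set = {ρ,ℓ,i}, free = {D,m,X1}
RREF:
  r0: [   1    0    0    1    0    2]
  r1: [   0    1    1    3    0    6]
  r2: [   0    0    0    0    1    3]
Fix exponent of m at 1, D at 0, X1 at 0; solve each RREF row for its pivot's exponent:
  r0: exp(ρ) + (1)·1 = 0 ⇒ exp(ρ) = -1
  r1: exp(ℓ) + (3)·1 = 0 ⇒ exp(ℓ) = -3
  r2: exp(i) + (0)·1 = 0 ⇒ exp(i) = 0
Π_2 = ρ^-1 · ℓ^-3 · m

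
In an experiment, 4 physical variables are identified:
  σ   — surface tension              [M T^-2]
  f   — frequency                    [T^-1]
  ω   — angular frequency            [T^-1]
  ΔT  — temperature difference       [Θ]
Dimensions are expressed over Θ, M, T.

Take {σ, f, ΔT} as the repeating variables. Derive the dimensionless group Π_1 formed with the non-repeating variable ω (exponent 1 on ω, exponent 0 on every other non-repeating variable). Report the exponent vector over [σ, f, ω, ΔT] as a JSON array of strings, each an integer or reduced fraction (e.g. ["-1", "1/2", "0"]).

["0", "-1", "1", "0"]

Dimensional matrix (Θ×M×T by σ×f×ω×ΔT):
  Θ: [ 0  0  0  1]
  M: [ 1  0  0  0]
  T: [-2 -1 -1  0]
RREF → pivots at {σ,f,ΔT} ⇒ r = 3
Repeat: σ,f,ΔT; free: ω
RREF:
  r0: [   1    0    0    0]
  r1: [   0    1    1    0]
  r2: [   0    0    0    1]
Fix exponent of ω at 1; solve each RREF row for its pivot's exponent:
  r0: exp(σ) + (0)·1 = 0 ⇒ exp(σ) = 0
  r1: exp(f) + (1)·1 = 0 ⇒ exp(f) = -1
  r2: exp(ΔT) + (0)·1 = 0 ⇒ exp(ΔT) = 0
Π_1 = f^-1 · ω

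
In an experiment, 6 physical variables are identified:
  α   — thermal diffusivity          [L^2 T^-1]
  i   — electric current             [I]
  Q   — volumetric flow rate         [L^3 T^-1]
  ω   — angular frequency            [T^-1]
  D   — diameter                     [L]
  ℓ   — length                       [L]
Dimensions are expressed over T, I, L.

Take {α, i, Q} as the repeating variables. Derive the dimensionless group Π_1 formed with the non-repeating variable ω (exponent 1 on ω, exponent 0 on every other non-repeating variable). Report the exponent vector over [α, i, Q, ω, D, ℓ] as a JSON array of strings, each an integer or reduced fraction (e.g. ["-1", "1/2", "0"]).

Write exponents as rows T,I,L / cols α,i,Q,ω,D,ℓ:
  T: [-1  0 -1 -1  0  0]
  I: [ 0  1  0  0  0  0]
  L: [ 2  0  3  0  1  1]
Echelon form has 3 nonzero rows (pivots: α,i,Q)
Repeat: α,i,Q; free: ω,D,ℓ
RREF:
  r0: [   1    0    0    3   -1   -1]
  r1: [   0    1    0    0    0    0]
  r2: [   0    0    1   -2    1    1]
Fix exponent of ω at 1, D at 0, ℓ at 0; solve each RREF row for its pivot's exponent:
  r0: exp(α) + (3)·1 = 0 ⇒ exp(α) = -3
  r1: exp(i) + (0)·1 = 0 ⇒ exp(i) = 0
  r2: exp(Q) + (-2)·1 = 0 ⇒ exp(Q) = 2
Π_1 = α^-3 · Q^2 · ω

["-3", "0", "2", "1", "0", "0"]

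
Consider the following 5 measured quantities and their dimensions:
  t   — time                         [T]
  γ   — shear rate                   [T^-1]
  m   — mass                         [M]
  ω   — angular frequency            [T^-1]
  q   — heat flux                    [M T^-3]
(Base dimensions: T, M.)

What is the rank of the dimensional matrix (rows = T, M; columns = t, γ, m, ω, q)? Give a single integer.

2

Exponent matrix [T,M] × [t,γ,m,ω,q]:
  T: [ 1 -1  0 -1 -3]
  M: [ 0  0  1  0  1]
RREF → pivots at {t,m} ⇒ r = 2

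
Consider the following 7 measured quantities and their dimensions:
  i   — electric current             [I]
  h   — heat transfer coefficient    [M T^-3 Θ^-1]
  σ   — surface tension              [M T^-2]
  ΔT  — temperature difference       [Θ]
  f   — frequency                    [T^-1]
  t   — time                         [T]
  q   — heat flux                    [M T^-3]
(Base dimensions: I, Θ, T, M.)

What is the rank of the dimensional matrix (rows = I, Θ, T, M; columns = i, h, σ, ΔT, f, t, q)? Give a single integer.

4

Write exponents as rows I,Θ,T,M / cols i,h,σ,ΔT,f,t,q:
  I: [ 1  0  0  0  0  0  0]
  Θ: [ 0 -1  0  1  0  0  0]
  T: [ 0 -3 -2  0 -1  1 -3]
  M: [ 0  1  1  0  0  0  1]
Row reduction gives pivot columns i,h,σ,ΔT; rank = 4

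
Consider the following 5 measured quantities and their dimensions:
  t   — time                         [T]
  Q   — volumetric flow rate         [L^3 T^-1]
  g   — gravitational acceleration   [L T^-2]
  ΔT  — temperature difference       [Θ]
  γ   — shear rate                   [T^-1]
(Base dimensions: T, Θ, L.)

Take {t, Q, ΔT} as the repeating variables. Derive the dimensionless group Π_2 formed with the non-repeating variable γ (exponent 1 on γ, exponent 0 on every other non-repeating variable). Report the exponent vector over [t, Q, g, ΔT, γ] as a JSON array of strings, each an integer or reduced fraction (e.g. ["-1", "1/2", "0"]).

["1", "0", "0", "0", "1"]

Write exponents as rows T,Θ,L / cols t,Q,g,ΔT,γ:
  T: [ 1 -1 -2  0 -1]
  Θ: [ 0  0  0  1  0]
  L: [ 0  3  1  0  0]
Row reduction gives pivot columns t,Q,ΔT; rank = 3
Repeat: t,Q,ΔT; free: g,γ
RREF:
  r0: [   1    0 -5/3    0   -1]
  r1: [   0    1  1/3    0    0]
  r2: [   0    0    0    1    0]
Fix exponent of γ at 1, g at 0; solve each RREF row for its pivot's exponent:
  r0: exp(t) + (-1)·1 = 0 ⇒ exp(t) = 1
  r1: exp(Q) + (0)·1 = 0 ⇒ exp(Q) = 0
  r2: exp(ΔT) + (0)·1 = 0 ⇒ exp(ΔT) = 0
Π_2 = t · γ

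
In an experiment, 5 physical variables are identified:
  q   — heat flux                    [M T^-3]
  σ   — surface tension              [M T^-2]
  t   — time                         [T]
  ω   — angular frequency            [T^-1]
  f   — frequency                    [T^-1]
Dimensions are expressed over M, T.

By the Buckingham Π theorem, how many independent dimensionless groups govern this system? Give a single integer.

3

Write exponents as rows M,T / cols q,σ,t,ω,f:
  M: [ 1  1  0  0  0]
  T: [-3 -2  1 -1 -1]
Row reduction gives pivot columns q,σ; rank = 2
5 vars − rank 2 = 3 Π groups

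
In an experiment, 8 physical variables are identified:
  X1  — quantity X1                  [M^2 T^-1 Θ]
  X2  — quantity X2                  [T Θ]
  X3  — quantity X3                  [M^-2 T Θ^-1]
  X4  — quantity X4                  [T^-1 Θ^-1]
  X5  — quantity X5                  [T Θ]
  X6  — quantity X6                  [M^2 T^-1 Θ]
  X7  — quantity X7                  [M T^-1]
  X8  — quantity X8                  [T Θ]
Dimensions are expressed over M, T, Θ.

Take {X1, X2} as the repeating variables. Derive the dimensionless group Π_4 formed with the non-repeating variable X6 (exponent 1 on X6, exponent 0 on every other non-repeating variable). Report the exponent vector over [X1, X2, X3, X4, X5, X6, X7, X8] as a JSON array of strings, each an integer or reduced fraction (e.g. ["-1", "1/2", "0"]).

["-1", "0", "0", "0", "0", "1", "0", "0"]

Dimensional matrix (M×T×Θ by X1×X2×X3×X4×X5×X6×X7×X8):
  M: [ 2  0 -2  0  0  2  1  0]
  T: [-1  1  1 -1  1 -1 -1  1]
  Θ: [ 1  1 -1 -1  1  1  0  1]
Echelon form has 2 nonzero rows (pivots: X1,X2)
Pivot set = {X1,X2}, free = {X3,X4,X5,X6,X7,X8}
RREF:
  r0: [   1    0   -1    0    0    1  1/2    0]
  r1: [   0    1    0   -1    1    0 -1/2    1]
  r2: [   0    0    0    0    0    0    0    0]
Fix exponent of X6 at 1, X3 at 0, X4 at 0, X5 at 0, X7 at 0, X8 at 0; solve each RREF row for its pivot's exponent:
  r0: exp(X1) + (1)·1 = 0 ⇒ exp(X1) = -1
  r1: exp(X2) + (0)·1 = 0 ⇒ exp(X2) = 0
Π_4 = X1^-1 · X6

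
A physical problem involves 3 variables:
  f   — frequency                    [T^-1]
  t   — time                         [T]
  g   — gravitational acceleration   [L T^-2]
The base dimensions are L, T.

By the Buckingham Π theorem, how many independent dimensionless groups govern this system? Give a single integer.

Write exponents as rows L,T / cols f,t,g:
  L: [ 0  0  1]
  T: [-1  1 -2]
RREF → pivots at {f,g} ⇒ r = 2
Π count = n − r = 3 − 2 = 1

1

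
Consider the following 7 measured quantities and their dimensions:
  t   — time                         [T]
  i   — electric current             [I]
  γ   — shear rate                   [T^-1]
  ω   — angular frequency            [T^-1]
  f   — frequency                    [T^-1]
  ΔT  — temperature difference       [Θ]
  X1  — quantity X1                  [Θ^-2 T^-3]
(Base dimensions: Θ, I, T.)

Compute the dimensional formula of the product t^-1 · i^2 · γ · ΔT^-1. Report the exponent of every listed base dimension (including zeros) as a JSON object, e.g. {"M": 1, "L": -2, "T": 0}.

{"Θ": -1, "I": 2, "T": -2}

Write exponents as rows Θ,I,T / cols t,i,γ,ω,f,ΔT,X1:
  Θ: [ 0  0  0  0  0  1 -2]
  I: [ 0  1  0  0  0  0  0]
  T: [ 1  0 -1 -1 -1  0 -3]
  [Θ]: (-1)·0+(2)·0+(1)·0+(-1)·1 = -1
  [I]: (-1)·0+(2)·1+(1)·0+(-1)·0 = 2
  [T]: (-1)·1+(2)·0+(1)·-1+(-1)·0 = -2
⇒ Θ^-1 I^2 T^-2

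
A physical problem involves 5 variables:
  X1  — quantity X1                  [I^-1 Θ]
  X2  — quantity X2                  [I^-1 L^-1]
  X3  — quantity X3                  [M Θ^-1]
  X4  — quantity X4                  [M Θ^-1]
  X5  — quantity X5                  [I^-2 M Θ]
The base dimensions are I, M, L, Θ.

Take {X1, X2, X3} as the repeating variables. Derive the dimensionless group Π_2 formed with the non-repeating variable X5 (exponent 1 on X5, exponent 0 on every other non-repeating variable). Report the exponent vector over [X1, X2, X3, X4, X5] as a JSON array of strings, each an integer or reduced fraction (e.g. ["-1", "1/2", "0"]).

Write exponents as rows I,M,L,Θ / cols X1,X2,X3,X4,X5:
  I: [-1 -1  0  0 -2]
  M: [ 0  0  1  1  1]
  L: [ 0 -1  0  0  0]
  Θ: [ 1  0 -1 -1  1]
Row reduction gives pivot columns X1,X2,X3; rank = 3
Pivot set = {X1,X2,X3}, free = {X4,X5}
RREF:
  r0: [   1    0    0    0    2]
  r1: [   0    1    0    0    0]
  r2: [   0    0    1    1    1]
  r3: [   0    0    0    0    0]
Fix exponent of X5 at 1, X4 at 0; solve each RREF row for its pivot's exponent:
  r0: exp(X1) + (2)·1 = 0 ⇒ exp(X1) = -2
  r1: exp(X2) + (0)·1 = 0 ⇒ exp(X2) = 0
  r2: exp(X3) + (1)·1 = 0 ⇒ exp(X3) = -1
Π_2 = X1^-2 · X3^-1 · X5

["-2", "0", "-1", "0", "1"]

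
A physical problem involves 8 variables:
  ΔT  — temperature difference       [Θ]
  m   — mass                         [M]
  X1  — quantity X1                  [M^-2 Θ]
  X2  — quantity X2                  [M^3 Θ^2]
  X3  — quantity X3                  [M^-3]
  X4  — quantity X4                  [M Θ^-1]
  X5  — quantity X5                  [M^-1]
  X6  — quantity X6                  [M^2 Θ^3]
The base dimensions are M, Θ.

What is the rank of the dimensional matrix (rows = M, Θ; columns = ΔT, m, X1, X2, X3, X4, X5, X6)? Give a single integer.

Exponent matrix [M,Θ] × [ΔT,m,X1,X2,X3,X4,X5,X6]:
  M: [ 0  1 -2  3 -3  1 -1  2]
  Θ: [ 1  0  1  2  0 -1  0  3]
Echelon form has 2 nonzero rows (pivots: ΔT,m)

2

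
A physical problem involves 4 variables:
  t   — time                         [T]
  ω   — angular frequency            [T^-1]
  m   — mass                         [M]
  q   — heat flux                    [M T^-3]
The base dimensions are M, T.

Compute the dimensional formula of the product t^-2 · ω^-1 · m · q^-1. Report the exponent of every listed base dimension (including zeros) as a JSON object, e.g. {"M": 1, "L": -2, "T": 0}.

Exponent matrix [M,T] × [t,ω,m,q]:
  M: [ 0  0  1  1]
  T: [ 1 -1  0 -3]
  [M]: (-2)·0+(-1)·0+(1)·1+(-1)·1 = 0
  [T]: (-2)·1+(-1)·-1+(1)·0+(-1)·-3 = 2
⇒ T^2

{"M": 0, "T": 2}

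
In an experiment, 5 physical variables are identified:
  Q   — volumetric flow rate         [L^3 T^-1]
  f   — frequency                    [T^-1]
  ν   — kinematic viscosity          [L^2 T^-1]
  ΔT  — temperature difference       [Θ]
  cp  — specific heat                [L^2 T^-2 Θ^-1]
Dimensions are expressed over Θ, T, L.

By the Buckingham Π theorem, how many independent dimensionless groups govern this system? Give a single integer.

2

Write exponents as rows Θ,T,L / cols Q,f,ν,ΔT,cp:
  Θ: [ 0  0  0  1 -1]
  T: [-1 -1 -1  0 -2]
  L: [ 3  0  2  0  2]
RREF → pivots at {Q,f,ΔT} ⇒ r = 3
n=5, r=3 ⇒ 2 dimensionless groups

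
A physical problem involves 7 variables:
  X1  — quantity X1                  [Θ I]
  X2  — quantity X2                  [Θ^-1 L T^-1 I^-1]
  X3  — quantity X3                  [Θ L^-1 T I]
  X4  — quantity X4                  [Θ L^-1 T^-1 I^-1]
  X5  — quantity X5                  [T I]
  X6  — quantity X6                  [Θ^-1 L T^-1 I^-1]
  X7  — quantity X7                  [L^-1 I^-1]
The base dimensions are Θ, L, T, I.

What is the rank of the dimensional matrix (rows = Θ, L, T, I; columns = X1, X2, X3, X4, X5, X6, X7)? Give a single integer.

3

Write exponents as rows Θ,L,T,I / cols X1,X2,X3,X4,X5,X6,X7:
  Θ: [ 1 -1  1  1  0 -1  0]
  L: [ 0  1 -1 -1  0  1 -1]
  T: [ 0 -1  1 -1  1 -1  0]
  I: [ 1 -1  1 -1  1 -1 -1]
RREF → pivots at {X1,X2,X4} ⇒ r = 3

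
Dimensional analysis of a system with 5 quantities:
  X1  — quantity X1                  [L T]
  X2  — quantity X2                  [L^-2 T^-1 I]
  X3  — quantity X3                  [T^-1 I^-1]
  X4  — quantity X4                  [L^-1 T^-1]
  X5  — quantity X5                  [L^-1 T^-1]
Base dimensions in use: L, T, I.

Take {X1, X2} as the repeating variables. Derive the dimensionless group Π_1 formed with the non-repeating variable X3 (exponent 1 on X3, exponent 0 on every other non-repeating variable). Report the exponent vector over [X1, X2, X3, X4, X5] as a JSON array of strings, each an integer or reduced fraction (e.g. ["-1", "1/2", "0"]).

Exponent matrix [L,T,I] × [X1,X2,X3,X4,X5]:
  L: [ 1 -2  0 -1 -1]
  T: [ 1 -1 -1 -1 -1]
  I: [ 0  1 -1  0  0]
Echelon form has 2 nonzero rows (pivots: X1,X2)
Repeat: X1,X2; free: X3,X4,X5
RREF:
  r0: [   1    0   -2   -1   -1]
  r1: [   0    1   -1    0    0]
  r2: [   0    0    0    0    0]
Fix exponent of X3 at 1, X4 at 0, X5 at 0; solve each RREF row for its pivot's exponent:
  r0: exp(X1) + (-2)·1 = 0 ⇒ exp(X1) = 2
  r1: exp(X2) + (-1)·1 = 0 ⇒ exp(X2) = 1
Π_1 = X1^2 · X2 · X3

["2", "1", "1", "0", "0"]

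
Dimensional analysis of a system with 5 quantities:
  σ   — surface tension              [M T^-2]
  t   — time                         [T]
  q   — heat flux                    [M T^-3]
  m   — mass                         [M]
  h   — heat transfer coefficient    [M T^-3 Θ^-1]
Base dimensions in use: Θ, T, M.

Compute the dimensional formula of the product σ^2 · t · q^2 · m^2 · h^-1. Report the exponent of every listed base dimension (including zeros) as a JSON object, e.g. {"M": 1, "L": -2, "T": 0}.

{"Θ": 1, "T": -6, "M": 5}

Write exponents as rows Θ,T,M / cols σ,t,q,m,h:
  Θ: [ 0  0  0  0 -1]
  T: [-2  1 -3  0 -3]
  M: [ 1  0  1  1  1]
  [Θ]: (2)·0+(1)·0+(2)·0+(2)·0+(-1)·-1 = 1
  [T]: (2)·-2+(1)·1+(2)·-3+(2)·0+(-1)·-3 = -6
  [M]: (2)·1+(1)·0+(2)·1+(2)·1+(-1)·1 = 5
⇒ Θ T^-6 M^5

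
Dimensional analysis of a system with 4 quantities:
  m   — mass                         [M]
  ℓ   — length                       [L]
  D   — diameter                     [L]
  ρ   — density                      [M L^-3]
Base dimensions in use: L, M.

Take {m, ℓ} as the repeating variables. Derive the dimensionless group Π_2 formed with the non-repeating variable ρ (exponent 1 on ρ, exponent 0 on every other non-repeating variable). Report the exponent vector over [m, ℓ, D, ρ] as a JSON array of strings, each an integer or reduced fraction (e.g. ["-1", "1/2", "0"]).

["-1", "3", "0", "1"]

Exponent matrix [L,M] × [m,ℓ,D,ρ]:
  L: [ 0  1  1 -3]
  M: [ 1  0  0  1]
Row reduction gives pivot columns m,ℓ; rank = 2
Repeat: m,ℓ; free: D,ρ
RREF:
  r0: [   1    0    0    1]
  r1: [   0    1    1   -3]
Fix exponent of ρ at 1, D at 0; solve each RREF row for its pivot's exponent:
  r0: exp(m) + (1)·1 = 0 ⇒ exp(m) = -1
  r1: exp(ℓ) + (-3)·1 = 0 ⇒ exp(ℓ) = 3
Π_2 = m^-1 · ℓ^3 · ρ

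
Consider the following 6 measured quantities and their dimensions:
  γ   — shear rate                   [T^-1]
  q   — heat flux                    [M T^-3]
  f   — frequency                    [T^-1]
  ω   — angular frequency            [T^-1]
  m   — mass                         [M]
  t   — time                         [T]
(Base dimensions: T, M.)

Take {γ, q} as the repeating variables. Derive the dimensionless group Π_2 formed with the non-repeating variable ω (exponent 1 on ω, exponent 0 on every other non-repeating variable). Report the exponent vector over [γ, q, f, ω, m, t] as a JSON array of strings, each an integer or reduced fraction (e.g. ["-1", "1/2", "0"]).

Exponent matrix [T,M] × [γ,q,f,ω,m,t]:
  T: [-1 -3 -1 -1  0  1]
  M: [ 0  1  0  0  1  0]
Echelon form has 2 nonzero rows (pivots: γ,q)
Repeat: γ,q; free: f,ω,m,t
RREF:
  r0: [   1    0    1    1   -3   -1]
  r1: [   0    1    0    0    1    0]
Fix exponent of ω at 1, f at 0, m at 0, t at 0; solve each RREF row for its pivot's exponent:
  r0: exp(γ) + (1)·1 = 0 ⇒ exp(γ) = -1
  r1: exp(q) + (0)·1 = 0 ⇒ exp(q) = 0
Π_2 = γ^-1 · ω

["-1", "0", "0", "1", "0", "0"]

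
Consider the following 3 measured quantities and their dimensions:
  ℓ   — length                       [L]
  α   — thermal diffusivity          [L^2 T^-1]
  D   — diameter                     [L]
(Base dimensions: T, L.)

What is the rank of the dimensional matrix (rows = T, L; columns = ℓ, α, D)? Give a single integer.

2

Dimensional matrix (T×L by ℓ×α×D):
  T: [ 0 -1  0]
  L: [ 1  2  1]
RREF → pivots at {ℓ,α} ⇒ r = 2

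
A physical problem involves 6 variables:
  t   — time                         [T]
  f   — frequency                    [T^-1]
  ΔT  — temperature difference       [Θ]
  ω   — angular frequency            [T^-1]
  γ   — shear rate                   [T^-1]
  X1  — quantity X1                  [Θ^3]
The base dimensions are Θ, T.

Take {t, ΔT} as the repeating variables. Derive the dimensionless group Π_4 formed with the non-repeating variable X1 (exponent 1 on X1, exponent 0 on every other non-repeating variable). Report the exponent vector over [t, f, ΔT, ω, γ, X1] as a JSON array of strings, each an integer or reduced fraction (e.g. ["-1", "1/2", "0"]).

Exponent matrix [Θ,T] × [t,f,ΔT,ω,γ,X1]:
  Θ: [ 0  0  1  0  0  3]
  T: [ 1 -1  0 -1 -1  0]
Row reduction gives pivot columns t,ΔT; rank = 2
Repeat: t,ΔT; free: f,ω,γ,X1
RREF:
  r0: [   1   -1    0   -1   -1    0]
  r1: [   0    0    1    0    0    3]
Fix exponent of X1 at 1, f at 0, ω at 0, γ at 0; solve each RREF row for its pivot's exponent:
  r0: exp(t) + (0)·1 = 0 ⇒ exp(t) = 0
  r1: exp(ΔT) + (3)·1 = 0 ⇒ exp(ΔT) = -3
Π_4 = ΔT^-3 · X1

["0", "0", "-3", "0", "0", "1"]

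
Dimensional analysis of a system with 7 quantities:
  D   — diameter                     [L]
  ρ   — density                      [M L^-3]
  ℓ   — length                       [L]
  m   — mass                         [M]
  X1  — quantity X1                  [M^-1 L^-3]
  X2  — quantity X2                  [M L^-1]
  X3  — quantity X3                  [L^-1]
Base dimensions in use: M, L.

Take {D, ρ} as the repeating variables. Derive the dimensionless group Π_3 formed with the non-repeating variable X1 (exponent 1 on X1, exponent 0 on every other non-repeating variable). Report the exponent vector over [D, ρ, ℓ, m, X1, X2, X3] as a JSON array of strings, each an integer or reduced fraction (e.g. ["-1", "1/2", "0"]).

Dimensional matrix (M×L by D×ρ×ℓ×m×X1×X2×X3):
  M: [ 0  1  0  1 -1  1  0]
  L: [ 1 -3  1  0 -3 -1 -1]
RREF → pivots at {D,ρ} ⇒ r = 2
Pivot set = {D,ρ}, free = {ℓ,m,X1,X2,X3}
RREF:
  r0: [   1    0    1    3   -6    2   -1]
  r1: [   0    1    0    1   -1    1    0]
Fix exponent of X1 at 1, ℓ at 0, m at 0, X2 at 0, X3 at 0; solve each RREF row for its pivot's exponent:
  r0: exp(D) + (-6)·1 = 0 ⇒ exp(D) = 6
  r1: exp(ρ) + (-1)·1 = 0 ⇒ exp(ρ) = 1
Π_3 = D^6 · ρ · X1

["6", "1", "0", "0", "1", "0", "0"]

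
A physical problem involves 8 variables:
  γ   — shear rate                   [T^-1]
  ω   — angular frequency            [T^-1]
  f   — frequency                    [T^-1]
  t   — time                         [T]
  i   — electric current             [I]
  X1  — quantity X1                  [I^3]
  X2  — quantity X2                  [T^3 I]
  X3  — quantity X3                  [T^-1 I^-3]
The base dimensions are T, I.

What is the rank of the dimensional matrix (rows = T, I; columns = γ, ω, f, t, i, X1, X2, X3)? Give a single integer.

Dimensional matrix (T×I by γ×ω×f×t×i×X1×X2×X3):
  T: [-1 -1 -1  1  0  0  3 -1]
  I: [ 0  0  0  0  1  3  1 -3]
RREF → pivots at {γ,i} ⇒ r = 2

2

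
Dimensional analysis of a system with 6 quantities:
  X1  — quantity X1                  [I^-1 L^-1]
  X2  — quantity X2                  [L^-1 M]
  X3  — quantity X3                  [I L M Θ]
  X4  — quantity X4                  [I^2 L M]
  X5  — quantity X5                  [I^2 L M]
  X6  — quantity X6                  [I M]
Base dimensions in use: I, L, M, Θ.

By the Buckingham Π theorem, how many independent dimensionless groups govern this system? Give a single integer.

Write exponents as rows I,L,M,Θ / cols X1,X2,X3,X4,X5,X6:
  I: [-1  0  1  2  2  1]
  L: [-1 -1  1  1  1  0]
  M: [ 0  1  1  1  1  1]
  Θ: [ 0  0  1  0  0  0]
RREF → pivots at {X1,X2,X3} ⇒ r = 3
n=6, r=3 ⇒ 3 dimensionless groups

3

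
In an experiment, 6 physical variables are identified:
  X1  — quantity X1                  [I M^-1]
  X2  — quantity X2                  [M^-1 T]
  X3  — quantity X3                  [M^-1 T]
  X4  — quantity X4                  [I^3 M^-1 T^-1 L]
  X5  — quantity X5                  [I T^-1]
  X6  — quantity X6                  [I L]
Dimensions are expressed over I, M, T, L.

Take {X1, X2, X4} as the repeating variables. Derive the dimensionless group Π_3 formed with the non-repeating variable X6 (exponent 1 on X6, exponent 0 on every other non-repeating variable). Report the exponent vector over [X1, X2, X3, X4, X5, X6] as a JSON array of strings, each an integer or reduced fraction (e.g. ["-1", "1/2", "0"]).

["2", "-1", "0", "-1", "0", "1"]

Write exponents as rows I,M,T,L / cols X1,X2,X3,X4,X5,X6:
  I: [ 1  0  0  3  1  1]
  M: [-1 -1 -1 -1  0  0]
  T: [ 0  1  1 -1 -1  0]
  L: [ 0  0  0  1  0  1]
Row reduction gives pivot columns X1,X2,X4; rank = 3
Pivot set = {X1,X2,X4}, free = {X3,X5,X6}
RREF:
  r0: [   1    0    0    0    1   -2]
  r1: [   0    1    1    0   -1    1]
  r2: [   0    0    0    1    0    1]
  r3: [   0    0    0    0    0    0]
Fix exponent of X6 at 1, X3 at 0, X5 at 0; solve each RREF row for its pivot's exponent:
  r0: exp(X1) + (-2)·1 = 0 ⇒ exp(X1) = 2
  r1: exp(X2) + (1)·1 = 0 ⇒ exp(X2) = -1
  r2: exp(X4) + (1)·1 = 0 ⇒ exp(X4) = -1
Π_3 = X1^2 · X2^-1 · X4^-1 · X6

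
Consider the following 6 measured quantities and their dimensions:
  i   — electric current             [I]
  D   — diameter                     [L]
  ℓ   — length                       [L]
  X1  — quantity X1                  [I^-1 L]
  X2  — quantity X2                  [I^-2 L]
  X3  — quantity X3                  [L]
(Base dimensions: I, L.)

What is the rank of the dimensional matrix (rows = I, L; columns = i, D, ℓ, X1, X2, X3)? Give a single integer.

2

Dimensional matrix (I×L by i×D×ℓ×X1×X2×X3):
  I: [ 1  0  0 -1 -2  0]
  L: [ 0  1  1  1  1  1]
RREF → pivots at {i,D} ⇒ r = 2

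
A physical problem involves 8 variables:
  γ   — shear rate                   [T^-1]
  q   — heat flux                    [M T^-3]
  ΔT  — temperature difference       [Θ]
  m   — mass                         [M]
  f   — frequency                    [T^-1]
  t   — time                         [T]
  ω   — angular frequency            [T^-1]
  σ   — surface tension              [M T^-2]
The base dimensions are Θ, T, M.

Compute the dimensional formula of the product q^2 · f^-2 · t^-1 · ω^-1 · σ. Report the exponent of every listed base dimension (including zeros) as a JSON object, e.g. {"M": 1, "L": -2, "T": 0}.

Dimensional matrix (Θ×T×M by γ×q×ΔT×m×f×t×ω×σ):
  Θ: [ 0  0  1  0  0  0  0  0]
  T: [-1 -3  0  0 -1  1 -1 -2]
  M: [ 0  1  0  1  0  0  0  1]
  [Θ]: (2)·0+(-2)·0+(-1)·0+(-1)·0+(1)·0 = 0
  [T]: (2)·-3+(-2)·-1+(-1)·1+(-1)·-1+(1)·-2 = -6
  [M]: (2)·1+(-2)·0+(-1)·0+(-1)·0+(1)·1 = 3
⇒ T^-6 M^3

{"Θ": 0, "T": -6, "M": 3}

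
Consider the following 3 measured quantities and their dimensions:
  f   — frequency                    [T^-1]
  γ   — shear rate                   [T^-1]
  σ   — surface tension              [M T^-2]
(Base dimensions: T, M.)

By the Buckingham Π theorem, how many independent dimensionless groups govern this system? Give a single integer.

1

Exponent matrix [T,M] × [f,γ,σ]:
  T: [-1 -1 -2]
  M: [ 0  0  1]
RREF → pivots at {f,σ} ⇒ r = 2
n=3, r=2 ⇒ 1 dimensionless group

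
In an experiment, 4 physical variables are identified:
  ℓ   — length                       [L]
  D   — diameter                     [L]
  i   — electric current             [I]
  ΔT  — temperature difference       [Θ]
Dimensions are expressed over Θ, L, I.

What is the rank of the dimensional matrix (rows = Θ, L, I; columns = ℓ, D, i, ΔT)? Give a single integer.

3

Exponent matrix [Θ,L,I] × [ℓ,D,i,ΔT]:
  Θ: [ 0  0  0  1]
  L: [ 1  1  0  0]
  I: [ 0  0  1  0]
Row reduction gives pivot columns ℓ,i,ΔT; rank = 3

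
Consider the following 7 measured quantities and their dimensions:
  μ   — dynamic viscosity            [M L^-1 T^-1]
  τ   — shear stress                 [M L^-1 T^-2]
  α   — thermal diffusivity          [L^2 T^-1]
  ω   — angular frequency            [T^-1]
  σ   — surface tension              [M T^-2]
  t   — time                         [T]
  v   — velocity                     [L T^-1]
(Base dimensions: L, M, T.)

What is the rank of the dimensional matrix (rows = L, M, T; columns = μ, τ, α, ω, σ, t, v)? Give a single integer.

Exponent matrix [L,M,T] × [μ,τ,α,ω,σ,t,v]:
  L: [-1 -1  2  0  0  0  1]
  M: [ 1  1  0  0  1  0  0]
  T: [-1 -2 -1 -1 -2  1 -1]
Row reduction gives pivot columns μ,τ,α; rank = 3

3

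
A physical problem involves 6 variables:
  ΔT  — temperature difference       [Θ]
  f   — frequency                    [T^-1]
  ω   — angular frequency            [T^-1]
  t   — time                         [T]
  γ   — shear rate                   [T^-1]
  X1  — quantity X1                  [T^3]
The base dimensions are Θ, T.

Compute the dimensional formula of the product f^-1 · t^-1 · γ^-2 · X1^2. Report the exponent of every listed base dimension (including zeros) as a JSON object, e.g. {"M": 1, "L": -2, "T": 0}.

{"Θ": 0, "T": 8}

Write exponents as rows Θ,T / cols ΔT,f,ω,t,γ,X1:
  Θ: [ 1  0  0  0  0  0]
  T: [ 0 -1 -1  1 -1  3]
  [Θ]: (-1)·0+(-1)·0+(-2)·0+(2)·0 = 0
  [T]: (-1)·-1+(-1)·1+(-2)·-1+(2)·3 = 8
⇒ T^8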